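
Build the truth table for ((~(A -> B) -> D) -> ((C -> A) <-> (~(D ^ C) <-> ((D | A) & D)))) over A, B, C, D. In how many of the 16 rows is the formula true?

  A   |   B   |   C   |   D   ||   φ  
 True |  True |  True |  True ||  True
 True |  True |  True | False ||  True
 True |  True | False |  True || False
 True |  True | False | False || False
 True | False |  True |  True ||  True
 True | False |  True | False ||  True
 True | False | False |  True || False
 True | False | False | False ||  True
False |  True |  True |  True || False
False |  True |  True | False || False
False |  True | False |  True || False
False |  True | False | False || False
False | False |  True |  True || False
False | False |  True | False || False
False | False | False |  True || False
False | False | False | False || False
The formula is true on 5 of the 16 rows.

5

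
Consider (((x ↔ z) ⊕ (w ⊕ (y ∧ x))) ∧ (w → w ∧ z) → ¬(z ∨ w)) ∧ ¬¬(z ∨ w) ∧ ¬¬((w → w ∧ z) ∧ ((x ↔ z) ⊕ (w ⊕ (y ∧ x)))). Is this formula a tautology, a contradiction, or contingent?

contradiction

x | y | z | w || (x ↔ z) | (y ∧ x) | (w ⊕ (y ∧ x)) | ((x ↔ z) ⊕ (w ⊕ (y ∧ x))) | (w ∧ z) | (w → (w ∧ z)) | (z ∨ w) | ¬(z ∨ w) | ¬¬(z ∨ w) | φ
T | T | T | T ||    T    |    T    |       F       |             T             |    T    |       T       |    T    |    F     |     T     | F
T | T | T | F ||    T    |    T    |       T       |             F             |    F    |       T       |    T    |    F     |     T     | F
T | T | F | T ||    F    |    T    |       F       |             F             |    F    |       F       |    T    |    F     |     T     | F
T | T | F | F ||    F    |    T    |       T       |             T             |    F    |       T       |    F    |    T     |     F     | F
T | F | T | T ||    T    |    F    |       T       |             F             |    T    |       T       |    T    |    F     |     T     | F
T | F | T | F ||    T    |    F    |       F       |             T             |    F    |       T       |    T    |    F     |     T     | F
T | F | F | T ||    F    |    F    |       T       |             T             |    F    |       F       |    T    |    F     |     T     | F
T | F | F | F ||    F    |    F    |       F       |             F             |    F    |       T       |    F    |    T     |     F     | F
F | T | T | T ||    F    |    F    |       T       |             T             |    T    |       T       |    T    |    F     |     T     | F
F | T | T | F ||    F    |    F    |       F       |             F             |    F    |       T       |    T    |    F     |     T     | F
F | T | F | T ||    T    |    F    |       T       |             F             |    F    |       F       |    T    |    F     |     T     | F
F | T | F | F ||    T    |    F    |       F       |             T             |    F    |       T       |    F    |    T     |     F     | F
F | F | T | T ||    F    |    F    |       T       |             T             |    T    |       T       |    T    |    F     |     T     | F
F | F | T | F ||    F    |    F    |       F       |             F             |    F    |       T       |    T    |    F     |     T     | F
F | F | F | T ||    T    |    F    |       T       |             F             |    F    |       F       |    T    |    F     |     T     | F
F | F | F | F ||    T    |    F    |       F       |             T             |    F    |       T       |    F    |    T     |     F     | F
Every row is F, so the formula is a contradiction.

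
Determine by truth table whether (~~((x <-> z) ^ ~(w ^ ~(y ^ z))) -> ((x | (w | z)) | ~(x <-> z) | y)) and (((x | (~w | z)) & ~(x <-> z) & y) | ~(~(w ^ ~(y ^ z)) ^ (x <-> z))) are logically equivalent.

x  y  z  w  |  φ  ψ
F  F  F  F  |  F  F
F  F  F  T  |  T  T
F  F  T  F  |  T  F
F  F  T  T  |  T  T
F  T  F  F  |  T  T
F  T  F  T  |  T  F
F  T  T  F  |  T  T
F  T  T  T  |  T  T
T  F  F  F  |  T  T
T  F  F  T  |  T  F
T  F  T  F  |  T  T
T  F  T  T  |  T  F
T  T  F  F  |  T  T
T  T  F  T  |  T  T
T  T  T  F  |  T  F
T  T  T  T  |  T  T
The columns differ at x=F, y=F, z=T, w=F (φ=T, ψ=F), so they are not equivalent.

not equivalent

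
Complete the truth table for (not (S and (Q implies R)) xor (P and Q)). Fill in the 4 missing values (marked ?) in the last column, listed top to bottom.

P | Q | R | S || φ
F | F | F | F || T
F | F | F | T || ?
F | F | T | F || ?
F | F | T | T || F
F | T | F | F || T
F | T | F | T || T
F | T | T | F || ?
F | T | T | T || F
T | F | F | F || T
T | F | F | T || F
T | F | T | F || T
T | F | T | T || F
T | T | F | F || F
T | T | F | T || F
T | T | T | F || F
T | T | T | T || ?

Row P=F, Q=F, R=F, S=T: not (S and (Q implies R)) = F, (P and Q) = F, so the formula = F.
Row P=F, Q=F, R=T, S=F: not (S and (Q implies R)) = T, (P and Q) = F, so the formula = T.
Row P=F, Q=T, R=T, S=F: not (S and (Q implies R)) = T, (P and Q) = F, so the formula = T.
Row P=T, Q=T, R=T, S=T: not (S and (Q implies R)) = F, (P and Q) = T, so the formula = T.

F, T, T, T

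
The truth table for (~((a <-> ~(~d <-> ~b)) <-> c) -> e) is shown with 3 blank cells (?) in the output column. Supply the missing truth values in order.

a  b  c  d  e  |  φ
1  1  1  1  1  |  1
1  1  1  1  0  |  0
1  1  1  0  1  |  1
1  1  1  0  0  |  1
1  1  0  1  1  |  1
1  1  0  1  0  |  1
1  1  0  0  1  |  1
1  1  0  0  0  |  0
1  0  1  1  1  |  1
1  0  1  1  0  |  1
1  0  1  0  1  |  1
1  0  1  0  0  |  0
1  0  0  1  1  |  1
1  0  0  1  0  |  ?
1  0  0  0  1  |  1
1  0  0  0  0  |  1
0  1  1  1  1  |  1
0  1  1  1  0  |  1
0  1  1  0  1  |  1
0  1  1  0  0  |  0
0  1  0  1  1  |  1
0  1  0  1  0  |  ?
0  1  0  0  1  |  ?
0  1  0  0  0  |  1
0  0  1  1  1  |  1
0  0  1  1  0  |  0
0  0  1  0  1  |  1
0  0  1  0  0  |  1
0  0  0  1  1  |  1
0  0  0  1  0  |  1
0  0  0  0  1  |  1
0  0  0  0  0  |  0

0, 0, 1

Row a=1, b=0, c=0, d=1, e=0: ~((a <-> ~(~d <-> ~b)) <-> c) = 1, so the formula = 0.
Row a=0, b=1, c=0, d=1, e=0: ~((a <-> ~(~d <-> ~b)) <-> c) = 1, so the formula = 0.
Row a=0, b=1, c=0, d=0, e=1: ~((a <-> ~(~d <-> ~b)) <-> c) = 0, so the formula = 1.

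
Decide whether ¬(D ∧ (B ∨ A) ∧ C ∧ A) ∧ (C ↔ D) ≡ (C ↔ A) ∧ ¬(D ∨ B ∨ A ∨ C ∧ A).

A | B | C | D || φ | ψ
F | F | F | F || T | T
F | F | F | T || F | F
F | F | T | F || F | F
F | F | T | T || T | F
F | T | F | F || T | F
F | T | F | T || F | F
F | T | T | F || F | F
F | T | T | T || T | F
T | F | F | F || T | F
T | F | F | T || F | F
T | F | T | F || F | F
T | F | T | T || F | F
T | T | F | F || T | F
T | T | F | T || F | F
T | T | T | F || F | F
T | T | T | T || F | F
The columns differ at A=F, B=F, C=T, D=T (φ=T, ψ=F), so they are not equivalent.

not equivalent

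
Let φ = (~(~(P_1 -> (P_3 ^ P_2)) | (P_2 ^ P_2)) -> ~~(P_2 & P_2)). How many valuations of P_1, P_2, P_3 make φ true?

5

P_1 | P_2 | P_3 | φ
--- | --- | --- | -
 T  |  T  |  T  | T
 T  |  T  |  F  | T
 T  |  F  |  T  | F
 T  |  F  |  F  | T
 F  |  T  |  T  | T
 F  |  T  |  F  | T
 F  |  F  |  T  | F
 F  |  F  |  F  | F
The formula is true on 5 of the 8 rows.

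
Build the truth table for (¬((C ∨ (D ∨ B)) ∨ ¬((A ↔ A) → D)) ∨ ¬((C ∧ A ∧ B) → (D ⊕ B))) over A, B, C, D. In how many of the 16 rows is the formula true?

A | B | C | D | (D ∨ B) | (C ∨ (D ∨ B)) | (A ↔ A) | ((A ↔ A) → D) | ¬((A ↔ A) → D) | (C ∧ A ∧ B) | (D ⊕ B) | ((C ∧ A ∧ B) → (D ⊕ B)) | ¬((C ∧ A ∧ B) → (D ⊕ B)) | φ
- | - | - | - | ------- | ------------- | ------- | ------------- | -------------- | ----------- | ------- | ----------------------- | ------------------------ | -
T | T | T | T |    T    |       T       |    T    |       T       |       F        |      T      |    F    |            F            |            T             | T
T | T | T | F |    T    |       T       |    T    |       F       |       T        |      T      |    T    |            T            |            F             | F
T | T | F | T |    T    |       T       |    T    |       T       |       F        |      F      |    F    |            T            |            F             | F
T | T | F | F |    T    |       T       |    T    |       F       |       T        |      F      |    T    |            T            |            F             | F
T | F | T | T |    T    |       T       |    T    |       T       |       F        |      F      |    T    |            T            |            F             | F
T | F | T | F |    F    |       T       |    T    |       F       |       T        |      F      |    F    |            T            |            F             | F
T | F | F | T |    T    |       T       |    T    |       T       |       F        |      F      |    T    |            T            |            F             | F
T | F | F | F |    F    |       F       |    T    |       F       |       T        |      F      |    F    |            T            |            F             | F
F | T | T | T |    T    |       T       |    T    |       T       |       F        |      F      |    F    |            T            |            F             | F
F | T | T | F |    T    |       T       |    T    |       F       |       T        |      F      |    T    |            T            |            F             | F
F | T | F | T |    T    |       T       |    T    |       T       |       F        |      F      |    F    |            T            |            F             | F
F | T | F | F |    T    |       T       |    T    |       F       |       T        |      F      |    T    |            T            |            F             | F
F | F | T | T |    T    |       T       |    T    |       T       |       F        |      F      |    T    |            T            |            F             | F
F | F | T | F |    F    |       T       |    T    |       F       |       T        |      F      |    F    |            T            |            F             | F
F | F | F | T |    T    |       T       |    T    |       T       |       F        |      F      |    T    |            T            |            F             | F
F | F | F | F |    F    |       F       |    T    |       F       |       T        |      F      |    F    |            T            |            F             | F
The formula is true on 1 of the 16 rows.

1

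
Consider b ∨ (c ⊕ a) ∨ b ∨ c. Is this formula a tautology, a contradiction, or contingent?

  a   |   b   |   c   || (b ∨ (c ⊕ a) ∨ b ∨ c)
 True |  True |  True ||          True        
 True |  True | False ||          True        
 True | False |  True ||          True        
 True | False | False ||          True        
False |  True |  True ||          True        
False |  True | False ||          True        
False | False |  True ||          True        
False | False | False ||         False        
7 of 8 rows are True, so the formula is contingent.

contingent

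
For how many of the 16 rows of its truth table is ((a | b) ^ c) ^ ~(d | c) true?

  a      b      c      d       (a | b)  ((a | b) ^ c)  (d | c)  ~(d | c)  (((a | b) ^ c) ^ ~(d | c))
False  False  False  False      False       False       False     True               True           
False  False  False   True      False       False        True    False              False           
False  False   True  False      False        True        True    False               True           
False  False   True   True      False        True        True    False               True           
False   True  False  False       True        True       False     True              False           
False   True  False   True       True        True        True    False               True           
False   True   True  False       True       False        True    False              False           
False   True   True   True       True       False        True    False              False           
 True  False  False  False       True        True       False     True              False           
 True  False  False   True       True        True        True    False               True           
 True  False   True  False       True       False        True    False              False           
 True  False   True   True       True       False        True    False              False           
 True   True  False  False       True        True       False     True              False           
 True   True  False   True       True        True        True    False               True           
 True   True   True  False       True       False        True    False              False           
 True   True   True   True       True       False        True    False              False           
The formula is true on 6 of the 16 rows.

6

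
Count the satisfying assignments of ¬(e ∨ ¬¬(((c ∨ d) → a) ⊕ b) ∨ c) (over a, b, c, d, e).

a | b | c | d | e | φ
- | - | - | - | - | -
T | T | T | T | T | F
T | T | T | T | F | F
T | T | T | F | T | F
T | T | T | F | F | F
T | T | F | T | T | F
T | T | F | T | F | T
T | T | F | F | T | F
T | T | F | F | F | T
T | F | T | T | T | F
T | F | T | T | F | F
T | F | T | F | T | F
T | F | T | F | F | F
T | F | F | T | T | F
T | F | F | T | F | F
T | F | F | F | T | F
T | F | F | F | F | F
F | T | T | T | T | F
F | T | T | T | F | F
F | T | T | F | T | F
F | T | T | F | F | F
F | T | F | T | T | F
F | T | F | T | F | F
F | T | F | F | T | F
F | T | F | F | F | T
F | F | T | T | T | F
F | F | T | T | F | F
F | F | T | F | T | F
F | F | T | F | F | F
F | F | F | T | T | F
F | F | F | T | F | T
F | F | F | F | T | F
F | F | F | F | F | F
The formula is true on 4 of the 32 rows.

4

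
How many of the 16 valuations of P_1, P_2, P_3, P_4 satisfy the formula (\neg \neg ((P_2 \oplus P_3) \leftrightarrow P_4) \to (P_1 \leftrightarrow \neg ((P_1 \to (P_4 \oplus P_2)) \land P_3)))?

P_1 | P_2 | P_3 | P_4 || φ
 1  |  1  |  1  |  1  || 1
 1  |  1  |  1  |  0  || 0
 1  |  1  |  0  |  1  || 1
 1  |  1  |  0  |  0  || 1
 1  |  0  |  1  |  1  || 0
 1  |  0  |  1  |  0  || 1
 1  |  0  |  0  |  1  || 1
 1  |  0  |  0  |  0  || 1
 0  |  1  |  1  |  1  || 1
 0  |  1  |  1  |  0  || 1
 0  |  1  |  0  |  1  || 0
 0  |  1  |  0  |  0  || 1
 0  |  0  |  1  |  1  || 1
 0  |  0  |  1  |  0  || 1
 0  |  0  |  0  |  1  || 1
 0  |  0  |  0  |  0  || 0
The formula is true on 12 of the 16 rows.

12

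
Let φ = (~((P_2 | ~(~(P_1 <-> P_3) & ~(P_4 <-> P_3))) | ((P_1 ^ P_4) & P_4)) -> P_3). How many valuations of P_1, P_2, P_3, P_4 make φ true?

15

P_1 | P_2 | P_3 | P_4 | (P_1 <-> P_3) | ~(P_1 <-> P_3) | (P_4 <-> P_3) | ~(P_4 <-> P_3) | (P_1 ^ P_4) | ((P_1 ^ P_4) & P_4) | φ
--- | --- | --- | --- | ------------- | -------------- | ------------- | -------------- | ----------- | ------------------- | -
 0  |  0  |  0  |  0  |       1       |       0        |       1       |       0        |      0      |          0          | 1
 0  |  0  |  0  |  1  |       1       |       0        |       0       |       1        |      1      |          1          | 1
 0  |  0  |  1  |  0  |       0       |       1        |       0       |       1        |      0      |          0          | 1
 0  |  0  |  1  |  1  |       0       |       1        |       1       |       0        |      1      |          1          | 1
 0  |  1  |  0  |  0  |       1       |       0        |       1       |       0        |      0      |          0          | 1
 0  |  1  |  0  |  1  |       1       |       0        |       0       |       1        |      1      |          1          | 1
 0  |  1  |  1  |  0  |       0       |       1        |       0       |       1        |      0      |          0          | 1
 0  |  1  |  1  |  1  |       0       |       1        |       1       |       0        |      1      |          1          | 1
 1  |  0  |  0  |  0  |       0       |       1        |       1       |       0        |      1      |          0          | 1
 1  |  0  |  0  |  1  |       0       |       1        |       0       |       1        |      0      |          0          | 0
 1  |  0  |  1  |  0  |       1       |       0        |       0       |       1        |      1      |          0          | 1
 1  |  0  |  1  |  1  |       1       |       0        |       1       |       0        |      0      |          0          | 1
 1  |  1  |  0  |  0  |       0       |       1        |       1       |       0        |      1      |          0          | 1
 1  |  1  |  0  |  1  |       0       |       1        |       0       |       1        |      0      |          0          | 1
 1  |  1  |  1  |  0  |       1       |       0        |       0       |       1        |      1      |          0          | 1
 1  |  1  |  1  |  1  |       1       |       0        |       1       |       0        |      0      |          0          | 1
The formula is true on 15 of the 16 rows.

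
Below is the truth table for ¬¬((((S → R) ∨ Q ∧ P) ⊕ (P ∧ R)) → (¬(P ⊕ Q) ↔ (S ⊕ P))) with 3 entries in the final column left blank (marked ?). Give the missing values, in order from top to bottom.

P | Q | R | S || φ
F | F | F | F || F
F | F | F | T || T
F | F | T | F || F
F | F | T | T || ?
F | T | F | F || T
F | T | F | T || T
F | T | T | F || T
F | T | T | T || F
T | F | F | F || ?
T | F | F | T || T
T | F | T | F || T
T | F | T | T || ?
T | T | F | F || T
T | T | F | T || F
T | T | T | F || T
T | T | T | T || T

Row P=F, Q=F, R=T, S=T: ((((S → R) ∨ Q ∧ P) ⊕ (P ∧ R)) → (¬(P ⊕ Q) ↔ (S ⊕ P))) = T, ¬((((S → R) ∨ Q ∧ P) ⊕ (P ∧ R)) → (¬(P ⊕ Q) ↔ (S ⊕ P))) = F, so the formula = T.
Row P=T, Q=F, R=F, S=F: ((((S → R) ∨ Q ∧ P) ⊕ (P ∧ R)) → (¬(P ⊕ Q) ↔ (S ⊕ P))) = F, ¬((((S → R) ∨ Q ∧ P) ⊕ (P ∧ R)) → (¬(P ⊕ Q) ↔ (S ⊕ P))) = T, so the formula = F.
Row P=T, Q=F, R=T, S=T: ((((S → R) ∨ Q ∧ P) ⊕ (P ∧ R)) → (¬(P ⊕ Q) ↔ (S ⊕ P))) = T, ¬((((S → R) ∨ Q ∧ P) ⊕ (P ∧ R)) → (¬(P ⊕ Q) ↔ (S ⊕ P))) = F, so the formula = T.

T, F, T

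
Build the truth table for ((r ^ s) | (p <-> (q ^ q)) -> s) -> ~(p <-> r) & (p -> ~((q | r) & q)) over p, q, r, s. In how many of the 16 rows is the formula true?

10

p  q  r  s     (r ^ s)  (q ^ q)  (p <-> (q ^ q))  ((r ^ s) | (p <-> (q ^ q)))  (p <-> r)  ~(p <-> r)  (q | r)  ((q | r) & q)  ~((q | r) & q)  (p -> ~((q | r) & q))  φ
T  T  T  T        F        F            F                      F                   T          F          T           T              F                   F            F
T  T  T  F        T        F            F                      T                   T          F          T           T              F                   F            T
T  T  F  T        T        F            F                      T                   F          T          T           T              F                   F            F
T  T  F  F        F        F            F                      F                   F          T          T           T              F                   F            F
T  F  T  T        F        F            F                      F                   T          F          T           F              T                   T            F
T  F  T  F        T        F            F                      T                   T          F          T           F              T                   T            T
T  F  F  T        T        F            F                      T                   F          T          F           F              T                   T            T
T  F  F  F        F        F            F                      F                   F          T          F           F              T                   T            T
F  T  T  T        F        F            T                      T                   F          T          T           T              F                   T            T
F  T  T  F        T        F            T                      T                   F          T          T           T              F                   T            T
F  T  F  T        T        F            T                      T                   T          F          T           T              F                   T            F
F  T  F  F        F        F            T                      T                   T          F          T           T              F                   T            T
F  F  T  T        F        F            T                      T                   F          T          T           F              T                   T            T
F  F  T  F        T        F            T                      T                   F          T          T           F              T                   T            T
F  F  F  T        T        F            T                      T                   T          F          F           F              T                   T            F
F  F  F  F        F        F            T                      T                   T          F          F           F              T                   T            T
The formula is true on 10 of the 16 rows.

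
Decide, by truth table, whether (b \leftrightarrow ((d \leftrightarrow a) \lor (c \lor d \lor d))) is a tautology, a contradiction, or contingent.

a | b | c | d | φ
- | - | - | - | -
F | F | F | F | F
F | F | F | T | F
F | F | T | F | F
F | F | T | T | F
F | T | F | F | T
F | T | F | T | T
F | T | T | F | T
F | T | T | T | T
T | F | F | F | T
T | F | F | T | F
T | F | T | F | F
T | F | T | T | F
T | T | F | F | F
T | T | F | T | T
T | T | T | F | T
T | T | T | T | T
8 of 16 rows are T, so the formula is contingent.

contingent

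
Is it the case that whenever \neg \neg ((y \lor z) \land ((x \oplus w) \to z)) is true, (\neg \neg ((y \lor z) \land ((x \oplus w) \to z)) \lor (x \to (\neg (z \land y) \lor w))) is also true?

x | y | z | w || φ | ψ
T | T | T | T || T | T
T | T | T | F || T | T
T | T | F | T || T | T
T | T | F | F || F | T
T | F | T | T || T | T
T | F | T | F || T | T
T | F | F | T || F | T
T | F | F | F || F | T
F | T | T | T || T | T
F | T | T | F || T | T
F | T | F | T || F | T
F | T | F | F || T | T
F | F | T | T || T | T
F | F | T | F || T | T
F | F | F | T || F | T
F | F | F | F || F | T
In every row where φ is true, ψ is also true, so φ ⊨ ψ.

yes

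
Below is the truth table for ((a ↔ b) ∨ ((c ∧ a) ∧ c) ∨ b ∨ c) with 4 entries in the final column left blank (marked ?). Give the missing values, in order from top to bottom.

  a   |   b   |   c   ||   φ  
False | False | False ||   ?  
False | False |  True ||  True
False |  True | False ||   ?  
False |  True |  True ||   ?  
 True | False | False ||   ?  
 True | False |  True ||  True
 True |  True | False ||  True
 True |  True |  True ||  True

True, True, True, False

Row a=False, b=False, c=False: (a ↔ b) = True, ((c ∧ a) ∧ c) = False, so the formula = True.
Row a=False, b=True, c=False: (a ↔ b) = False, ((c ∧ a) ∧ c) = False, so the formula = True.
Row a=False, b=True, c=True: (a ↔ b) = False, ((c ∧ a) ∧ c) = False, so the formula = True.
Row a=True, b=False, c=False: (a ↔ b) = False, ((c ∧ a) ∧ c) = False, so the formula = False.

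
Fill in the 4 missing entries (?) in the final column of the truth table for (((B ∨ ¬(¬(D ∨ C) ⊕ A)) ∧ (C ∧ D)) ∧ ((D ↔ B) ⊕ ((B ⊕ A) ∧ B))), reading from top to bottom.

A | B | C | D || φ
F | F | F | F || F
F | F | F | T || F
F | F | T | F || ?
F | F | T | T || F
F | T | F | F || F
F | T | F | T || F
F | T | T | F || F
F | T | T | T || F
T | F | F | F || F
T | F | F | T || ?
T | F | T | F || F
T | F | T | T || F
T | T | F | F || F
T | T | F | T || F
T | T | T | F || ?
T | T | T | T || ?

F, F, F, T

Row A=F, B=F, C=T, D=F: ((B ∨ ¬(¬(D ∨ C) ⊕ A)) ∧ (C ∧ D)) = F, ((D ↔ B) ⊕ ((B ⊕ A) ∧ B)) = T, so the formula = F.
Row A=T, B=F, C=F, D=T: ((B ∨ ¬(¬(D ∨ C) ⊕ A)) ∧ (C ∧ D)) = F, ((D ↔ B) ⊕ ((B ⊕ A) ∧ B)) = F, so the formula = F.
Row A=T, B=T, C=T, D=F: ((B ∨ ¬(¬(D ∨ C) ⊕ A)) ∧ (C ∧ D)) = F, ((D ↔ B) ⊕ ((B ⊕ A) ∧ B)) = F, so the formula = F.
Row A=T, B=T, C=T, D=T: ((B ∨ ¬(¬(D ∨ C) ⊕ A)) ∧ (C ∧ D)) = T, ((D ↔ B) ⊕ ((B ⊕ A) ∧ B)) = T, so the formula = T.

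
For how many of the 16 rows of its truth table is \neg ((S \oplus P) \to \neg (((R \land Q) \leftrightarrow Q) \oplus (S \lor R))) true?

P | Q | R | S || (S \oplus P) | (R \land Q) | (S \lor R) | φ
T | T | T | T ||      F       |      T      |     T      | F
T | T | T | F ||      T       |      T      |     T      | F
T | T | F | T ||      F       |      F      |     T      | F
T | T | F | F ||      T       |      F      |     F      | F
T | F | T | T ||      F       |      F      |     T      | F
T | F | T | F ||      T       |      F      |     T      | F
T | F | F | T ||      F       |      F      |     T      | F
T | F | F | F ||      T       |      F      |     F      | T
F | T | T | T ||      T       |      T      |     T      | F
F | T | T | F ||      F       |      T      |     T      | F
F | T | F | T ||      T       |      F      |     T      | T
F | T | F | F ||      F       |      F      |     F      | F
F | F | T | T ||      T       |      F      |     T      | F
F | F | T | F ||      F       |      F      |     T      | F
F | F | F | T ||      T       |      F      |     T      | F
F | F | F | F ||      F       |      F      |     F      | F
The formula is true on 2 of the 16 rows.

2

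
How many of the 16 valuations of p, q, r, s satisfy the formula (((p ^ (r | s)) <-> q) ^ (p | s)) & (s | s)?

4

p  q  r  s  |  φ
F  F  F  F  |  F
F  F  F  T  |  T
F  F  T  F  |  F
F  F  T  T  |  T
F  T  F  F  |  F
F  T  F  T  |  F
F  T  T  F  |  F
F  T  T  T  |  F
T  F  F  F  |  F
T  F  F  T  |  F
T  F  T  F  |  F
T  F  T  T  |  F
T  T  F  F  |  F
T  T  F  T  |  T
T  T  T  F  |  F
T  T  T  T  |  T
The formula is true on 4 of the 16 rows.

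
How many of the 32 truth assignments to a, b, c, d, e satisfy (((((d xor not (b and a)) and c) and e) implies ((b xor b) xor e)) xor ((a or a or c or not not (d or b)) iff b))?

a | b | c | d | e | φ
- | - | - | - | - | -
T | T | T | T | T | F
T | T | T | T | F | F
T | T | T | F | T | F
T | T | T | F | F | F
T | T | F | T | T | F
T | T | F | T | F | F
T | T | F | F | T | F
T | T | F | F | F | F
T | F | T | T | T | T
T | F | T | T | F | T
T | F | T | F | T | T
T | F | T | F | F | T
T | F | F | T | T | T
T | F | F | T | F | T
T | F | F | F | T | T
T | F | F | F | F | T
F | T | T | T | T | F
F | T | T | T | F | F
F | T | T | F | T | F
F | T | T | F | F | F
F | T | F | T | T | F
F | T | F | T | F | F
F | T | F | F | T | F
F | T | F | F | F | F
F | F | T | T | T | T
F | F | T | T | F | T
F | F | T | F | T | T
F | F | T | F | F | T
F | F | F | T | T | T
F | F | F | T | F | T
F | F | F | F | T | F
F | F | F | F | F | F
The formula is true on 14 of the 32 rows.

14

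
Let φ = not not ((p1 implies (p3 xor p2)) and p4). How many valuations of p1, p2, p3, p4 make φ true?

p1 | p2 | p3 | p4 || (p3 xor p2) | (p1 implies (p3 xor p2)) | φ
1  | 1  | 1  | 1  ||      0      |            0             | 0
1  | 1  | 1  | 0  ||      0      |            0             | 0
1  | 1  | 0  | 1  ||      1      |            1             | 1
1  | 1  | 0  | 0  ||      1      |            1             | 0
1  | 0  | 1  | 1  ||      1      |            1             | 1
1  | 0  | 1  | 0  ||      1      |            1             | 0
1  | 0  | 0  | 1  ||      0      |            0             | 0
1  | 0  | 0  | 0  ||      0      |            0             | 0
0  | 1  | 1  | 1  ||      0      |            1             | 1
0  | 1  | 1  | 0  ||      0      |            1             | 0
0  | 1  | 0  | 1  ||      1      |            1             | 1
0  | 1  | 0  | 0  ||      1      |            1             | 0
0  | 0  | 1  | 1  ||      1      |            1             | 1
0  | 0  | 1  | 0  ||      1      |            1             | 0
0  | 0  | 0  | 1  ||      0      |            1             | 1
0  | 0  | 0  | 0  ||      0      |            1             | 0
The formula is true on 6 of the 16 rows.

6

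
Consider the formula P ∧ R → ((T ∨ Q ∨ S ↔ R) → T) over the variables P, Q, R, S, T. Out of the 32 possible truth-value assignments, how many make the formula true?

P | Q | R | S | T | ((P ∧ R) → (((T ∨ Q ∨ S) ↔ R) → T))
- | - | - | - | - | -----------------------------------
1 | 1 | 1 | 1 | 1 |                  1                 
1 | 1 | 1 | 1 | 0 |                  0                 
1 | 1 | 1 | 0 | 1 |                  1                 
1 | 1 | 1 | 0 | 0 |                  0                 
1 | 1 | 0 | 1 | 1 |                  1                 
1 | 1 | 0 | 1 | 0 |                  1                 
1 | 1 | 0 | 0 | 1 |                  1                 
1 | 1 | 0 | 0 | 0 |                  1                 
1 | 0 | 1 | 1 | 1 |                  1                 
1 | 0 | 1 | 1 | 0 |                  0                 
1 | 0 | 1 | 0 | 1 |                  1                 
1 | 0 | 1 | 0 | 0 |                  1                 
1 | 0 | 0 | 1 | 1 |                  1                 
1 | 0 | 0 | 1 | 0 |                  1                 
1 | 0 | 0 | 0 | 1 |                  1                 
1 | 0 | 0 | 0 | 0 |                  1                 
0 | 1 | 1 | 1 | 1 |                  1                 
0 | 1 | 1 | 1 | 0 |                  1                 
0 | 1 | 1 | 0 | 1 |                  1                 
0 | 1 | 1 | 0 | 0 |                  1                 
0 | 1 | 0 | 1 | 1 |                  1                 
0 | 1 | 0 | 1 | 0 |                  1                 
0 | 1 | 0 | 0 | 1 |                  1                 
0 | 1 | 0 | 0 | 0 |                  1                 
0 | 0 | 1 | 1 | 1 |                  1                 
0 | 0 | 1 | 1 | 0 |                  1                 
0 | 0 | 1 | 0 | 1 |                  1                 
0 | 0 | 1 | 0 | 0 |                  1                 
0 | 0 | 0 | 1 | 1 |                  1                 
0 | 0 | 0 | 1 | 0 |                  1                 
0 | 0 | 0 | 0 | 1 |                  1                 
0 | 0 | 0 | 0 | 0 |                  1                 
The formula is true on 29 of the 32 rows.

29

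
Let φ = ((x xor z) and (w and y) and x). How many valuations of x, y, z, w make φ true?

1

x  y  z  w  |  (x xor z)  (w and y)  φ
F  F  F  F  |      F          F      F
F  F  F  T  |      F          F      F
F  F  T  F  |      T          F      F
F  F  T  T  |      T          F      F
F  T  F  F  |      F          F      F
F  T  F  T  |      F          T      F
F  T  T  F  |      T          F      F
F  T  T  T  |      T          T      F
T  F  F  F  |      T          F      F
T  F  F  T  |      T          F      F
T  F  T  F  |      F          F      F
T  F  T  T  |      F          F      F
T  T  F  F  |      T          F      F
T  T  F  T  |      T          T      T
T  T  T  F  |      F          F      F
T  T  T  T  |      F          T      F
The formula is true on 1 of the 16 rows.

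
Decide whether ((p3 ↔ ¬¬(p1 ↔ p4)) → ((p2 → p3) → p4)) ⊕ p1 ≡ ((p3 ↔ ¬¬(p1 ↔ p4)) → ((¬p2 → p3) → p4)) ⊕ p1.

p1 | p2 | p3 | p4 | φ | ψ
-- | -- | -- | -- | - | -
F  | F  | F  | F  | T | T
F  | F  | F  | T  | T | T
F  | F  | T  | F  | F | F
F  | F  | T  | T  | T | T
F  | T  | F  | F  | T | T
F  | T  | F  | T  | T | T
F  | T  | T  | F  | F | F
F  | T  | T  | T  | T | T
T  | F  | F  | F  | T | F
T  | F  | F  | T  | F | F
T  | F  | T  | F  | F | F
T  | F  | T  | T  | F | F
T  | T  | F  | F  | F | T
T  | T  | F  | T  | F | F
T  | T  | T  | F  | F | F
T  | T  | T  | T  | F | F
The columns differ at p1=T, p2=F, p3=F, p4=F (φ=T, ψ=F), so they are not equivalent.

not equivalent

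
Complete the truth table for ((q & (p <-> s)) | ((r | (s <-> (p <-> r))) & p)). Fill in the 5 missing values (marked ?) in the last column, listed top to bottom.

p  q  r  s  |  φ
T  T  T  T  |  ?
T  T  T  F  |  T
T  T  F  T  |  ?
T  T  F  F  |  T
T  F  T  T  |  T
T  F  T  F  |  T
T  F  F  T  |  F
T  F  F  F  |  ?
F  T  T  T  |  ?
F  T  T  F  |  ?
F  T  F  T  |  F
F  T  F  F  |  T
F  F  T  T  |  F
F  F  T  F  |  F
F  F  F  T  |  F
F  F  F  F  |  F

T, T, T, F, T

Row p=T, q=T, r=T, s=T: (q & (p <-> s)) = T, ((r | (s <-> (p <-> r))) & p) = T, so the formula = T.
Row p=T, q=T, r=F, s=T: (q & (p <-> s)) = T, ((r | (s <-> (p <-> r))) & p) = F, so the formula = T.
Row p=T, q=F, r=F, s=F: (q & (p <-> s)) = F, ((r | (s <-> (p <-> r))) & p) = T, so the formula = T.
Row p=F, q=T, r=T, s=T: (q & (p <-> s)) = F, ((r | (s <-> (p <-> r))) & p) = F, so the formula = F.
Row p=F, q=T, r=T, s=F: (q & (p <-> s)) = T, ((r | (s <-> (p <-> r))) & p) = F, so the formula = T.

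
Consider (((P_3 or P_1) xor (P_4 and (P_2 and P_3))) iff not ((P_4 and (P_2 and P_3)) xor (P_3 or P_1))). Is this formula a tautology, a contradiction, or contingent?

P_1 | P_2 | P_3 | P_4 | (P_3 or P_1) | (P_2 and P_3) | (P_4 and (P_2 and P_3)) | φ
--- | --- | --- | --- | ------------ | ------------- | ----------------------- | -
 F  |  F  |  F  |  F  |      F       |       F       |            F            | F
 F  |  F  |  F  |  T  |      F       |       F       |            F            | F
 F  |  F  |  T  |  F  |      T       |       F       |            F            | F
 F  |  F  |  T  |  T  |      T       |       F       |            F            | F
 F  |  T  |  F  |  F  |      F       |       F       |            F            | F
 F  |  T  |  F  |  T  |      F       |       F       |            F            | F
 F  |  T  |  T  |  F  |      T       |       T       |            F            | F
 F  |  T  |  T  |  T  |      T       |       T       |            T            | F
 T  |  F  |  F  |  F  |      T       |       F       |            F            | F
 T  |  F  |  F  |  T  |      T       |       F       |            F            | F
 T  |  F  |  T  |  F  |      T       |       F       |            F            | F
 T  |  F  |  T  |  T  |      T       |       F       |            F            | F
 T  |  T  |  F  |  F  |      T       |       F       |            F            | F
 T  |  T  |  F  |  T  |      T       |       F       |            F            | F
 T  |  T  |  T  |  F  |      T       |       T       |            F            | F
 T  |  T  |  T  |  T  |      T       |       T       |            T            | F
Every row is F, so the formula is a contradiction.

contradiction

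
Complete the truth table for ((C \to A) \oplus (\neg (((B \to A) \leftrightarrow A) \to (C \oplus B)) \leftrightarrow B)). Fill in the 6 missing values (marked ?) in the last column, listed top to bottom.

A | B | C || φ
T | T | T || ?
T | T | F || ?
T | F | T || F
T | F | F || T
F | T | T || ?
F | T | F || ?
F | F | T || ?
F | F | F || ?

Row A=T, B=T, C=T: (C \to A) = T, (\neg (((B \to A) \leftrightarrow A) \to (C \oplus B)) \leftrightarrow B) = T, so the formula = F.
Row A=T, B=T, C=F: (C \to A) = T, (\neg (((B \to A) \leftrightarrow A) \to (C \oplus B)) \leftrightarrow B) = F, so the formula = T.
Row A=F, B=T, C=T: (C \to A) = F, (\neg (((B \to A) \leftrightarrow A) \to (C \oplus B)) \leftrightarrow B) = T, so the formula = T.
Row A=F, B=T, C=F: (C \to A) = T, (\neg (((B \to A) \leftrightarrow A) \to (C \oplus B)) \leftrightarrow B) = F, so the formula = T.
Row A=F, B=F, C=T: (C \to A) = F, (\neg (((B \to A) \leftrightarrow A) \to (C \oplus B)) \leftrightarrow B) = T, so the formula = T.
Row A=F, B=F, C=F: (C \to A) = T, (\neg (((B \to A) \leftrightarrow A) \to (C \oplus B)) \leftrightarrow B) = T, so the formula = F.

F, T, T, T, T, F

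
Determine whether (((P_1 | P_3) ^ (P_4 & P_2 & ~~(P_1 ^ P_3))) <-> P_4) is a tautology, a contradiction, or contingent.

contingent

 P_1    P_2    P_3    P_4   |    φ  
False  False  False  False  |   True
False  False  False   True  |  False
False  False   True  False  |  False
False  False   True   True  |   True
False   True  False  False  |   True
False   True  False   True  |  False
False   True   True  False  |  False
False   True   True   True  |  False
 True  False  False  False  |  False
 True  False  False   True  |   True
 True  False   True  False  |  False
 True  False   True   True  |   True
 True   True  False  False  |  False
 True   True  False   True  |  False
 True   True   True  False  |  False
 True   True   True   True  |   True
6 of 16 rows are True, so the formula is contingent.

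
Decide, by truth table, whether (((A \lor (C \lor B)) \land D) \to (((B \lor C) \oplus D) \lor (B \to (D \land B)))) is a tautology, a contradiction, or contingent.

A | B | C | D || (C \lor B) | (A \lor (C \lor B)) | (B \lor C) | ((B \lor C) \oplus D) | (D \land B) | (B \to (D \land B)) | φ
T | T | T | T ||     T      |          T          |     T      |           F           |      T      |          T          | T
T | T | T | F ||     T      |          T          |     T      |           T           |      F      |          F          | T
T | T | F | T ||     T      |          T          |     T      |           F           |      T      |          T          | T
T | T | F | F ||     T      |          T          |     T      |           T           |      F      |          F          | T
T | F | T | T ||     T      |          T          |     T      |           F           |      F      |          T          | T
T | F | T | F ||     T      |          T          |     T      |           T           |      F      |          T          | T
T | F | F | T ||     F      |          T          |     F      |           T           |      F      |          T          | T
T | F | F | F ||     F      |          T          |     F      |           F           |      F      |          T          | T
F | T | T | T ||     T      |          T          |     T      |           F           |      T      |          T          | T
F | T | T | F ||     T      |          T          |     T      |           T           |      F      |          F          | T
F | T | F | T ||     T      |          T          |     T      |           F           |      T      |          T          | T
F | T | F | F ||     T      |          T          |     T      |           T           |      F      |          F          | T
F | F | T | T ||     T      |          T          |     T      |           F           |      F      |          T          | T
F | F | T | F ||     T      |          T          |     T      |           T           |      F      |          T          | T
F | F | F | T ||     F      |          F          |     F      |           T           |      F      |          T          | T
F | F | F | F ||     F      |          F          |     F      |           F           |      F      |          T          | T
Every row is T, so the formula is a tautology.

tautology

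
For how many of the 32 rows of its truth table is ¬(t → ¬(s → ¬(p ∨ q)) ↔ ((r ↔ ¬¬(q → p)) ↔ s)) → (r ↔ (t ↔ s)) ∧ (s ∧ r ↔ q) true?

  p   |   q   |   r   |   s   |   t   ||   φ  
False | False | False | False | False ||  True
False | False | False | False |  True ||  True
False | False | False |  True | False ||  True
False | False | False |  True |  True ||  True
False | False |  True | False | False ||  True
False | False |  True | False |  True ||  True
False | False |  True |  True | False ||  True
False | False |  True |  True |  True || False
False |  True | False | False | False || False
False |  True | False | False |  True ||  True
False |  True | False |  True | False ||  True
False |  True | False |  True |  True ||  True
False |  True |  True | False | False ||  True
False |  True |  True | False |  True || False
False |  True |  True |  True | False || False
False |  True |  True |  True |  True ||  True
 True | False | False | False | False ||  True
 True | False | False | False |  True ||  True
 True | False | False |  True | False ||  True
 True | False | False |  True |  True || False
 True | False |  True | False | False ||  True
 True | False |  True | False |  True ||  True
 True | False |  True |  True | False ||  True
 True | False |  True |  True |  True ||  True
 True |  True | False | False | False ||  True
 True |  True | False | False |  True || False
 True |  True | False |  True | False || False
 True |  True | False |  True |  True || False
 True |  True |  True | False | False || False
 True |  True |  True | False |  True ||  True
 True |  True |  True |  True | False ||  True
 True |  True |  True |  True |  True ||  True
The formula is true on 23 of the 32 rows.

23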